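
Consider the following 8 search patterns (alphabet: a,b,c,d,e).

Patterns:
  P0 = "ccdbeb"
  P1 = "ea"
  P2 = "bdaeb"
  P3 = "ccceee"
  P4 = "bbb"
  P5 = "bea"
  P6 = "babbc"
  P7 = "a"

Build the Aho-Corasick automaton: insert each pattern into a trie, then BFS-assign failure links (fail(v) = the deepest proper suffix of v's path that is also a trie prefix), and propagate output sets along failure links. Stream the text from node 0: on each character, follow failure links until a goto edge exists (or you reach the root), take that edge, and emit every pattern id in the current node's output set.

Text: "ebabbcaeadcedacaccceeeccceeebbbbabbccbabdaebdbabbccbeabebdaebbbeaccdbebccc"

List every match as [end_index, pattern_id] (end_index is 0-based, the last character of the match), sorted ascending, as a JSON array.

Construct AC machine:
Trie (insert patterns):
  n0 'ε': a→26 b→9 c→1 e→7
  n1 'c': c→2
  n2 'cc': c→14 d→3
  n3 'ccd': b→4
  n4 'ccdb': e→5
  n5 'ccdbe': b→6
  n6 'ccdbeb': ·  ←P0
  n7 'e': a→8
  n8 'ea': ·  ←P1
  n9 'b': a→22 b→18 d→10 e→20
  n10 'bd': a→11
  n11 'bda': e→12
  n12 'bdae': b→13
  n13 'bdaeb': ·  ←P2
  n14 'ccc': e→15
  n15 'ccce': e→16
  n16 'cccee': e→17
  n17 'ccceee': ·  ←P3
  n18 'bb': b→19
  n19 'bbb': ·  ←P4
  n20 'be': a→21
  n21 'bea': ·  ←P5
  n22 'ba': b→23
  n23 'bab': b→24
  n24 'babb': c→25
  n25 'babbc': ·  ←P6
  n26 'a': ·  ←P7

Failure links (BFS by depth):
  fail(1) 'c': from fail(0)=0 chase 'c': 0 ⇒ 0;  out=∅∪out(0)=∅
  fail(7) 'e': from fail(0)=0 chase 'e': 0 ⇒ 0;  out=∅∪out(0)=∅
  fail(9) 'b': from fail(0)=0 chase 'b': 0 ⇒ 0;  out=∅∪out(0)=∅
  fail(26) 'a': from fail(0)=0 chase 'a': 0 ⇒ 0;  out={7}∪out(0)={7}
  fail(2) 'cc': from fail(1)=0 chase 'c': 0 ⇒ 1;  out=∅∪out(1)=∅
  fail(8) 'ea': from fail(7)=0 chase 'a': 0 ⇒ 26;  out={1}∪out(26)={1,7}
  fail(10) 'bd': from fail(9)=0 chase 'd': 0 ⇒ 0;  out=∅∪out(0)=∅
  fail(18) 'bb': from fail(9)=0 chase 'b': 0 ⇒ 9;  out=∅∪out(9)=∅
  fail(20) 'be': from fail(9)=0 chase 'e': 0 ⇒ 7;  out=∅∪out(7)=∅
  fail(22) 'ba': from fail(9)=0 chase 'a': 0 ⇒ 26;  out=∅∪out(26)={7}
  fail(3) 'ccd': from fail(2)=1 chase 'd': 1→0 ⇒ 0;  out=∅∪out(0)=∅
  fail(11) 'bda': from fail(10)=0 chase 'a': 0 ⇒ 26;  out=∅∪out(26)={7}
  fail(14) 'ccc': from fail(2)=1 chase 'c': 1 ⇒ 2;  out=∅∪out(2)=∅
  fail(19) 'bbb': from fail(18)=9 chase 'b': 9 ⇒ 18;  out={4}∪out(18)={4}
  fail(21) 'bea': from fail(20)=7 chase 'a': 7 ⇒ 8;  out={5}∪out(8)={1,5,7}
  fail(23) 'bab': from fail(22)=26 chase 'b': 26→0 ⇒ 9;  out=∅∪out(9)=∅
  fail(4) 'ccdb': from fail(3)=0 chase 'b': 0 ⇒ 9;  out=∅∪out(9)=∅
  fail(12) 'bdae': from fail(11)=26 chase 'e': 26→0 ⇒ 7;  out=∅∪out(7)=∅
  fail(15) 'ccce': from fail(14)=2 chase 'e': 2→1→0 ⇒ 7;  out=∅∪out(7)=∅
  fail(24) 'babb': from fail(23)=9 chase 'b': 9 ⇒ 18;  out=∅∪out(18)=∅
  fail(5) 'ccdbe': from fail(4)=9 chase 'e': 9 ⇒ 20;  out=∅∪out(20)=∅
  fail(13) 'bdaeb': from fail(12)=7 chase 'b': 7→0 ⇒ 9;  out={2}∪out(9)={2}
  fail(16) 'cccee': from fail(15)=7 chase 'e': 7→0 ⇒ 7;  out=∅∪out(7)=∅
  fail(25) 'babbc': from fail(24)=18 chase 'c': 18→9→0 ⇒ 1;  out={6}∪out(1)={6}
  fail(6) 'ccdbeb': from fail(5)=20 chase 'b': 20→7→0 ⇒ 9;  out={0}∪out(9)={0}
  fail(17) 'ccceee': from fail(16)=7 chase 'e': 7→0 ⇒ 7;  out={3}∪out(7)={3}

Scan:
[0] read 'e'  n0⇒n7
[1] read 'b'  n7⇒n9 (via fail)
[2] read 'a'  n9⇒n22  ** P7@[2:2]
[3] read 'b'  n22⇒n23
[4] read 'b'  n23⇒n24
[5] read 'c'  n24⇒n25  ** P6@[1:5]
[6] read 'a'  n25⇒n26 (via fail)  ** P7@[6:6]
[7] read 'e'  n26⇒n7 (via fail)
[8] read 'a'  n7⇒n8  ** P1@[7:8],P7@[8:8]
[9] read 'd'  n8⇒n0 (via fail)
[10] read 'c'  n0⇒n1
[11] read 'e'  n1⇒n7 (via fail)
[12] read 'd'  n7⇒n0 (via fail)
[13] read 'a'  n0⇒n26  ** P7@[13:13]
[14] read 'c'  n26⇒n1 (via fail)
[15] read 'a'  n1⇒n26 (via fail)  ** P7@[15:15]
[16] read 'c'  n26⇒n1 (via fail)
[17] read 'c'  n1⇒n2
[18] read 'c'  n2⇒n14
[19] read 'e'  n14⇒n15
[20] read 'e'  n15⇒n16
[21] read 'e'  n16⇒n17  ** P3@[16:21]
[22] read 'c'  n17⇒n1 (via fail)
[23] read 'c'  n1⇒n2
[24] read 'c'  n2⇒n14
[25] read 'e'  n14⇒n15
[26] read 'e'  n15⇒n16
[27] read 'e'  n16⇒n17  ** P3@[22:27]
[28] read 'b'  n17⇒n9 (via fail)
[29] read 'b'  n9⇒n18
[30] read 'b'  n18⇒n19  ** P4@[28:30]
[31] read 'b'  n19⇒n19 (via fail)  ** P4@[29:31]
[32] read 'a'  n19⇒n22 (via fail)  ** P7@[32:32]
[33] read 'b'  n22⇒n23
[34] read 'b'  n23⇒n24
[35] read 'c'  n24⇒n25  ** P6@[31:35]
[36] read 'c'  n25⇒n2 (via fail)
[37] read 'b'  n2⇒n9 (via fail)
[38] read 'a'  n9⇒n22  ** P7@[38:38]
[39] read 'b'  n22⇒n23
[40] read 'd'  n23⇒n10 (via fail)
[41] read 'a'  n10⇒n11  ** P7@[41:41]
[42] read 'e'  n11⇒n12
[43] read 'b'  n12⇒n13  ** P2@[39:43]
[44] read 'd'  n13⇒n10 (via fail)
[45] read 'b'  n10⇒n9 (via fail)
[46] read 'a'  n9⇒n22  ** P7@[46:46]
[47] read 'b'  n22⇒n23
[48] read 'b'  n23⇒n24
[49] read 'c'  n24⇒n25  ** P6@[45:49]
[50] read 'c'  n25⇒n2 (via fail)
[51] read 'b'  n2⇒n9 (via fail)
[52] read 'e'  n9⇒n20
[53] read 'a'  n20⇒n21  ** P1@[52:53],P5@[51:53],P7@[53:53]
[54] read 'b'  n21⇒n9 (via fail)
[55] read 'e'  n9⇒n20
[56] read 'b'  n20⇒n9 (via fail)
[57] read 'd'  n9⇒n10
[58] read 'a'  n10⇒n11  ** P7@[58:58]
[59] read 'e'  n11⇒n12
[60] read 'b'  n12⇒n13  ** P2@[56:60]
[61] read 'b'  n13⇒n18 (via fail)
[62] read 'b'  n18⇒n19  ** P4@[60:62]
[63] read 'e'  n19⇒n20 (via fail)
[64] read 'a'  n20⇒n21  ** P1@[63:64],P5@[62:64],P7@[64:64]
[65] read 'c'  n21⇒n1 (via fail)
[66] read 'c'  n1⇒n2
[67] read 'd'  n2⇒n3
[68] read 'b'  n3⇒n4
[69] read 'e'  n4⇒n5
[70] read 'b'  n5⇒n6  ** P0@[65:70]
[71] read 'c'  n6⇒n1 (via fail)
[72] read 'c'  n1⇒n2
[73] read 'c'  n2⇒n14

Result: [[2,7],[5,6],[6,7],[8,1],[8,7],[13,7],[15,7],[21,3],[27,3],[30,4],[31,4],[32,7],[35,6],[38,7],[41,7],[43,2],[46,7],[49,6],[53,1],[53,5],[53,7],[58,7],[60,2],[62,4],[64,1],[64,5],[64,7],[70,0]]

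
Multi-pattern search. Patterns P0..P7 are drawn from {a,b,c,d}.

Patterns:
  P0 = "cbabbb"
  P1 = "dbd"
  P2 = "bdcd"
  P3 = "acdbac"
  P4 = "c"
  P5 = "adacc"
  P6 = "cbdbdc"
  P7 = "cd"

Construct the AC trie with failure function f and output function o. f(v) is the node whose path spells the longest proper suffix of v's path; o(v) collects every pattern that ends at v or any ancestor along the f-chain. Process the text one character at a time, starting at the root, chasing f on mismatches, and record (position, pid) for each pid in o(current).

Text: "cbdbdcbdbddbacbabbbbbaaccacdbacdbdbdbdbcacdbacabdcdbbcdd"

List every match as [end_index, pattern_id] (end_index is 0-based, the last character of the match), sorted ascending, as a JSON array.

Build:
Trie (insert patterns):
  0='ε' goto a→14 b→10 c→1 d→7
  1='c' goto b→2 d→28  ←P4
  2='cb' goto a→3 d→24
  3='cba' goto b→4
  4='cbab' goto b→5
  5='cbabb' goto b→6
  6='cbabbb' goto ·  ←P0
  7='d' goto b→8
  8='db' goto d→9
  9='dbd' goto ·  ←P1
  10='b' goto d→11
  11='bd' goto c→12
  12='bdc' goto d→13
  13='bdcd' goto ·  ←P2
  14='a' goto c→15 d→20
  15='ac' goto d→16
  16='acd' goto b→17
  17='acdb' goto a→18
  18='acdba' goto c→19
  19='acdbac' goto ·  ←P3
  20='ad' goto a→21
  21='ada' goto c→22
  22='adac' goto c→23
  23='adacc' goto ·  ←P5
  24='cbd' goto b→25
  25='cbdb' goto d→26
  26='cbdbd' goto c→27
  27='cbdbdc' goto ·  ←P6
  28='cd' goto ·  ←P7

Failure links (BFS by depth):
  n1('c'): parent n0 fail=0; on 'c' 0 → fail=0;  out {4}∪∅={4}
  n7('d'): parent n0 fail=0; on 'd' 0 → fail=0;  out ∅∪∅=∅
  n10('b'): parent n0 fail=0; on 'b' 0 → fail=0;  out ∅∪∅=∅
  n14('a'): parent n0 fail=0; on 'a' 0 → fail=0;  out ∅∪∅=∅
  n2('cb'): parent n1 fail=0; on 'b' 0 → fail=10;  out ∅∪∅=∅
  n8('db'): parent n7 fail=0; on 'b' 0 → fail=10;  out ∅∪∅=∅
  n11('bd'): parent n10 fail=0; on 'd' 0 → fail=7;  out ∅∪∅=∅
  n15('ac'): parent n14 fail=0; on 'c' 0 → fail=1;  out ∅∪{4}={4}
  n20('ad'): parent n14 fail=0; on 'd' 0 → fail=7;  out ∅∪∅=∅
  n28('cd'): parent n1 fail=0; on 'd' 0 → fail=7;  out {7}∪∅={7}
  n3('cba'): parent n2 fail=10; on 'a' 10→0 → fail=14;  out ∅∪∅=∅
  n9('dbd'): parent n8 fail=10; on 'd' 10 → fail=11;  out {1}∪∅={1}
  n12('bdc'): parent n11 fail=7; on 'c' 7→0 → fail=1;  out ∅∪{4}={4}
  n16('acd'): parent n15 fail=1; on 'd' 1 → fail=28;  out ∅∪{7}={7}
  n21('ada'): parent n20 fail=7; on 'a' 7→0 → fail=14;  out ∅∪∅=∅
  n24('cbd'): parent n2 fail=10; on 'd' 10 → fail=11;  out ∅∪∅=∅
  n4('cbab'): parent n3 fail=14; on 'b' 14→0 → fail=10;  out ∅∪∅=∅
  n13('bdcd'): parent n12 fail=1; on 'd' 1 → fail=28;  out {2}∪{7}={2,7}
  n17('acdb'): parent n16 fail=28; on 'b' 28→7 → fail=8;  out ∅∪∅=∅
  n22('adac'): parent n21 fail=14; on 'c' 14 → fail=15;  out ∅∪{4}={4}
  n25('cbdb'): parent n24 fail=11; on 'b' 11→7 → fail=8;  out ∅∪∅=∅
  n5('cbabb'): parent n4 fail=10; on 'b' 10→0 → fail=10;  out ∅∪∅=∅
  n18('acdba'): parent n17 fail=8; on 'a' 8→10→0 → fail=14;  out ∅∪∅=∅
  n23('adacc'): parent n22 fail=15; on 'c' 15→1→0 → fail=1;  out {5}∪{4}={4,5}
  n26('cbdbd'): parent n25 fail=8; on 'd' 8 → fail=9;  out ∅∪{1}={1}
  n6('cbabbb'): parent n5 fail=10; on 'b' 10→0 → fail=10;  out {0}∪∅={0}
  n19('acdbac'): parent n18 fail=14; on 'c' 14 → fail=15;  out {3}∪{4}={3,4}
  n27('cbdbdc'): parent n26 fail=9; on 'c' 9→11 → fail=12;  out {6}∪{4}={4,6}

Run:
[0] read 'c'  n0⇒n1  ** P4@[0:0]
[1] read 'b'  n1⇒n2
[2] read 'd'  n2⇒n24
[3] read 'b'  n24⇒n25
[4] read 'd'  n25⇒n26  ** P1@[2:4]
[5] read 'c'  n26⇒n27  ** P4@[5:5],P6@[0:5]
[6] read 'b'  n27⇒n2 (fail-walked)
[7] read 'd'  n2⇒n24
[8] read 'b'  n24⇒n25
[9] read 'd'  n25⇒n26  ** P1@[7:9]
[10] read 'd'  n26⇒n7 (fail-walked)
[11] read 'b'  n7⇒n8
[12] read 'a'  n8⇒n14 (fail-walked)
[13] read 'c'  n14⇒n15  ** P4@[13:13]
[14] read 'b'  n15⇒n2 (fail-walked)
[15] read 'a'  n2⇒n3
[16] read 'b'  n3⇒n4
[17] read 'b'  n4⇒n5
[18] read 'b'  n5⇒n6  ** P0@[13:18]
[19] read 'b'  n6⇒n10 (fail-walked)
[20] read 'b'  n10⇒n10 (fail-walked)
[21] read 'a'  n10⇒n14 (fail-walked)
[22] read 'a'  n14⇒n14 (fail-walked)
[23] read 'c'  n14⇒n15  ** P4@[23:23]
[24] read 'c'  n15⇒n1 (fail-walked)  ** P4@[24:24]
[25] read 'a'  n1⇒n14 (fail-walked)
[26] read 'c'  n14⇒n15  ** P4@[26:26]
[27] read 'd'  n15⇒n16  ** P7@[26:27]
[28] read 'b'  n16⇒n17
[29] read 'a'  n17⇒n18
[30] read 'c'  n18⇒n19  ** P3@[25:30],P4@[30:30]
[31] read 'd'  n19⇒n16 (fail-walked)  ** P7@[30:31]
[32] read 'b'  n16⇒n17
[33] read 'd'  n17⇒n9 (fail-walked)  ** P1@[31:33]
[34] read 'b'  n9⇒n8 (fail-walked)
[35] read 'd'  n8⇒n9  ** P1@[33:35]
[36] read 'b'  n9⇒n8 (fail-walked)
[37] read 'd'  n8⇒n9  ** P1@[35:37]
[38] read 'b'  n9⇒n8 (fail-walked)
[39] read 'c'  n8⇒n1 (fail-walked)  ** P4@[39:39]
[40] read 'a'  n1⇒n14 (fail-walked)
[41] read 'c'  n14⇒n15  ** P4@[41:41]
[42] read 'd'  n15⇒n16  ** P7@[41:42]
[43] read 'b'  n16⇒n17
[44] read 'a'  n17⇒n18
[45] read 'c'  n18⇒n19  ** P3@[40:45],P4@[45:45]
[46] read 'a'  n19⇒n14 (fail-walked)
[47] read 'b'  n14⇒n10 (fail-walked)
[48] read 'd'  n10⇒n11
[49] read 'c'  n11⇒n12  ** P4@[49:49]
[50] read 'd'  n12⇒n13  ** P2@[47:50],P7@[49:50]
[51] read 'b'  n13⇒n8 (fail-walked)
[52] read 'b'  n8⇒n10 (fail-walked)
[53] read 'c'  n10⇒n1 (fail-walked)  ** P4@[53:53]
[54] read 'd'  n1⇒n28  ** P7@[53:54]
[55] read 'd'  n28⇒n7 (fail-walked)

All matches (sorted): [[0,4],[4,1],[5,4],[5,6],[9,1],[13,4],[18,0],[23,4],[24,4],[26,4],[27,7],[30,3],[30,4],[31,7],[33,1],[35,1],[37,1],[39,4],[41,4],[42,7],[45,3],[45,4],[49,4],[50,2],[50,7],[53,4],[54,7]]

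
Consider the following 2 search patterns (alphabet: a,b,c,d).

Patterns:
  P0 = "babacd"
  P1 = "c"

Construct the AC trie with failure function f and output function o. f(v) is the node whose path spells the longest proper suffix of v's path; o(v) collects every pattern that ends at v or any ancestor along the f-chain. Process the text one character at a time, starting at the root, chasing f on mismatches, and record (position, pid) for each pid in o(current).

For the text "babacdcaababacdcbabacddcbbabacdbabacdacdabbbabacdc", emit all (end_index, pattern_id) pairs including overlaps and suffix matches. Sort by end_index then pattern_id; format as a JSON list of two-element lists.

Build:
Trie nodes:
  n0 'ε': b→1 c→7
  n1 'b': a→2
  n2 'ba': b→3
  n3 'bab': a→4
  n4 'baba': c→5
  n5 'babac': d→6
  n6 'babacd': ·  ←P0
  n7 'c': ·  ←P1

Failure links (BFS by depth):
  n1('b'): parent n0 fail=0; on 'b' 0 → fail=0;  out ∅∪∅=∅
  n7('c'): parent n0 fail=0; on 'c' 0 → fail=0;  out {1}∪∅={1}
  n2('ba'): parent n1 fail=0; on 'a' 0 → fail=0;  out ∅∪∅=∅
  n3('bab'): parent n2 fail=0; on 'b' 0 → fail=1;  out ∅∪∅=∅
  n4('baba'): parent n3 fail=1; on 'a' 1 → fail=2;  out ∅∪∅=∅
  n5('babac'): parent n4 fail=2; on 'c' 2→0 → fail=7;  out ∅∪{1}={1}
  n6('babacd'): parent n5 fail=7; on 'd' 7→0 → fail=0;  out {0}∪∅={0}

Text stream:
pos 0 'b': at 1
pos 1 'a': at 2
pos 2 'b': at 3
pos 3 'a': at 4
pos 4 'c': at 5  ** P1@[4:4]
pos 5 'd': at 6  ** P0@[0:5]
pos 6 'c': at 7 ·f  ** P1@[6:6]
pos 7 'a': at 0 ·f
pos 8 'a': at 0
pos 9 'b': at 1
pos 10 'a': at 2
pos 11 'b': at 3
pos 12 'a': at 4
pos 13 'c': at 5  ** P1@[13:13]
pos 14 'd': at 6  ** P0@[9:14]
pos 15 'c': at 7 ·f  ** P1@[15:15]
pos 16 'b': at 1 ·f
pos 17 'a': at 2
pos 18 'b': at 3
pos 19 'a': at 4
pos 20 'c': at 5  ** P1@[20:20]
pos 21 'd': at 6  ** P0@[16:21]
pos 22 'd': at 0 ·f
pos 23 'c': at 7  ** P1@[23:23]
pos 24 'b': at 1 ·f
pos 25 'b': at 1 ·f
pos 26 'a': at 2
pos 27 'b': at 3
pos 28 'a': at 4
pos 29 'c': at 5  ** P1@[29:29]
pos 30 'd': at 6  ** P0@[25:30]
pos 31 'b': at 1 ·f
pos 32 'a': at 2
pos 33 'b': at 3
pos 34 'a': at 4
pos 35 'c': at 5  ** P1@[35:35]
pos 36 'd': at 6  ** P0@[31:36]
pos 37 'a': at 0 ·f
pos 38 'c': at 7  ** P1@[38:38]
pos 39 'd': at 0 ·f
pos 40 'a': at 0
pos 41 'b': at 1
pos 42 'b': at 1 ·f
pos 43 'b': at 1 ·f
pos 44 'a': at 2
pos 45 'b': at 3
pos 46 'a': at 4
pos 47 'c': at 5  ** P1@[47:47]
pos 48 'd': at 6  ** P0@[43:48]
pos 49 'c': at 7 ·f  ** P1@[49:49]

All matches (sorted): [[4,1],[5,0],[6,1],[13,1],[14,0],[15,1],[20,1],[21,0],[23,1],[29,1],[30,0],[35,1],[36,0],[38,1],[47,1],[48,0],[49,1]]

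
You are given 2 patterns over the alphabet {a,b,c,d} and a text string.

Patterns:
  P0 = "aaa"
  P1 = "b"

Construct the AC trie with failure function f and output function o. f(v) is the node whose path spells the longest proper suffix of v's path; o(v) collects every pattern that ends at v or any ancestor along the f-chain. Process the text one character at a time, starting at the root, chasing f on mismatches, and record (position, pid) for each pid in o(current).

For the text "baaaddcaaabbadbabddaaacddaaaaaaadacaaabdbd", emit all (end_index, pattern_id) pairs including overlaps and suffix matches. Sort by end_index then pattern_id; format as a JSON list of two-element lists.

Build automaton:
Trie nodes:
  0='ε' goto a→1 b→4
  1='a' goto a→2
  2='aa' goto a→3
  3='aaa' goto ·  [P0 ends]
  4='b' goto ·  [P1 ends]

Failure links (BFS by depth):
  fail(1) 'a': from fail(0)=0 chase 'a': 0 ⇒ 0;  out=∅∪out(0)=∅
  fail(4) 'b': from fail(0)=0 chase 'b': 0 ⇒ 0;  out={1}∪out(0)={1}
  fail(2) 'aa': from fail(1)=0 chase 'a': 0 ⇒ 1;  out=∅∪out(1)=∅
  fail(3) 'aaa': from fail(2)=1 chase 'a': 1 ⇒ 2;  out={0}∪out(2)={0}

Scan:
i=0 'b': node 0→4  ** P1@[0:0]
i=1 'a': node 4→1 (via fail)
i=2 'a': node 1→2
i=3 'a': node 2→3  ** P0@[1:3]
i=4 'd': node 3→0 (via fail)
i=5 'd': node 0→0
i=6 'c': node 0→0
i=7 'a': node 0→1
i=8 'a': node 1→2
i=9 'a': node 2→3  ** P0@[7:9]
i=10 'b': node 3→4 (via fail)  ** P1@[10:10]
i=11 'b': node 4→4 (via fail)  ** P1@[11:11]
i=12 'a': node 4→1 (via fail)
i=13 'd': node 1→0 (via fail)
i=14 'b': node 0→4  ** P1@[14:14]
i=15 'a': node 4→1 (via fail)
i=16 'b': node 1→4 (via fail)  ** P1@[16:16]
i=17 'd': node 4→0 (via fail)
i=18 'd': node 0→0
i=19 'a': node 0→1
i=20 'a': node 1→2
i=21 'a': node 2→3  ** P0@[19:21]
i=22 'c': node 3→0 (via fail)
i=23 'd': node 0→0
i=24 'd': node 0→0
i=25 'a': node 0→1
i=26 'a': node 1→2
i=27 'a': node 2→3  ** P0@[25:27]
i=28 'a': node 3→3 (via fail)  ** P0@[26:28]
i=29 'a': node 3→3 (via fail)  ** P0@[27:29]
i=30 'a': node 3→3 (via fail)  ** P0@[28:30]
i=31 'a': node 3→3 (via fail)  ** P0@[29:31]
i=32 'd': node 3→0 (via fail)
i=33 'a': node 0→1
i=34 'c': node 1→0 (via fail)
i=35 'a': node 0→1
i=36 'a': node 1→2
i=37 'a': node 2→3  ** P0@[35:37]
i=38 'b': node 3→4 (via fail)  ** P1@[38:38]
i=39 'd': node 4→0 (via fail)
i=40 'b': node 0→4  ** P1@[40:40]
i=41 'd': node 4→0 (via fail)

Result: [[0,1],[3,0],[9,0],[10,1],[11,1],[14,1],[16,1],[21,0],[27,0],[28,0],[29,0],[30,0],[31,0],[37,0],[38,1],[40,1]]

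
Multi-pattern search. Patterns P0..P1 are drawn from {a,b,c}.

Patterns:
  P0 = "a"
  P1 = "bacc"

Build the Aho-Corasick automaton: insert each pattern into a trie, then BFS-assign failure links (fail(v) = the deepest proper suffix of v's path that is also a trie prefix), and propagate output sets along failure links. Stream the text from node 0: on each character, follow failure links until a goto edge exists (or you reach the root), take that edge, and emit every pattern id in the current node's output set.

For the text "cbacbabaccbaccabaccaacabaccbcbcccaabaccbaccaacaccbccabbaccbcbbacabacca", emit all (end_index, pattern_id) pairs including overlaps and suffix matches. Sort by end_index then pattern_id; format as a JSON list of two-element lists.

Build automaton:
Trie nodes:
  0='ε' goto a→1 b→2
  1='a' goto ·  ←P0
  2='b' goto a→3
  3='ba' goto c→4
  4='bac' goto c→5
  5='bacc' goto ·  ←P1

BFS fail/out derivation:
  fail(1) 'a': from fail(0)=0 chase 'a': 0 ⇒ 0;  out={0}∪out(0)={0}
  fail(2) 'b': from fail(0)=0 chase 'b': 0 ⇒ 0;  out=∅∪out(0)=∅
  fail(3) 'ba': from fail(2)=0 chase 'a': 0 ⇒ 1;  out=∅∪out(1)={0}
  fail(4) 'bac': from fail(3)=1 chase 'c': 1→0 ⇒ 0;  out=∅∪out(0)=∅
  fail(5) 'bacc': from fail(4)=0 chase 'c': 0 ⇒ 0;  out={1}∪out(0)={1}

Text stream:
pos 0 'c': at 0
pos 1 'b': at 2
pos 2 'a': at 3  ** P0@[2:2]
pos 3 'c': at 4
pos 4 'b': at 2 ·f
pos 5 'a': at 3  ** P0@[5:5]
pos 6 'b': at 2 ·f
pos 7 'a': at 3  ** P0@[7:7]
pos 8 'c': at 4
pos 9 'c': at 5  ** P1@[6:9]
pos 10 'b': at 2 ·f
pos 11 'a': at 3  ** P0@[11:11]
pos 12 'c': at 4
pos 13 'c': at 5  ** P1@[10:13]
pos 14 'a': at 1 ·f  ** P0@[14:14]
pos 15 'b': at 2 ·f
pos 16 'a': at 3  ** P0@[16:16]
pos 17 'c': at 4
pos 18 'c': at 5  ** P1@[15:18]
pos 19 'a': at 1 ·f  ** P0@[19:19]
pos 20 'a': at 1 ·f  ** P0@[20:20]
pos 21 'c': at 0 ·f
pos 22 'a': at 1  ** P0@[22:22]
pos 23 'b': at 2 ·f
pos 24 'a': at 3  ** P0@[24:24]
pos 25 'c': at 4
pos 26 'c': at 5  ** P1@[23:26]
pos 27 'b': at 2 ·f
pos 28 'c': at 0 ·f
pos 29 'b': at 2
pos 30 'c': at 0 ·f
pos 31 'c': at 0
pos 32 'c': at 0
pos 33 'a': at 1  ** P0@[33:33]
pos 34 'a': at 1 ·f  ** P0@[34:34]
pos 35 'b': at 2 ·f
pos 36 'a': at 3  ** P0@[36:36]
pos 37 'c': at 4
pos 38 'c': at 5  ** P1@[35:38]
pos 39 'b': at 2 ·f
pos 40 'a': at 3  ** P0@[40:40]
pos 41 'c': at 4
pos 42 'c': at 5  ** P1@[39:42]
pos 43 'a': at 1 ·f  ** P0@[43:43]
pos 44 'a': at 1 ·f  ** P0@[44:44]
pos 45 'c': at 0 ·f
pos 46 'a': at 1  ** P0@[46:46]
pos 47 'c': at 0 ·f
pos 48 'c': at 0
pos 49 'b': at 2
pos 50 'c': at 0 ·f
pos 51 'c': at 0
pos 52 'a': at 1  ** P0@[52:52]
pos 53 'b': at 2 ·f
pos 54 'b': at 2 ·f
pos 55 'a': at 3  ** P0@[55:55]
pos 56 'c': at 4
pos 57 'c': at 5  ** P1@[54:57]
pos 58 'b': at 2 ·f
pos 59 'c': at 0 ·f
pos 60 'b': at 2
pos 61 'b': at 2 ·f
pos 62 'a': at 3  ** P0@[62:62]
pos 63 'c': at 4
pos 64 'a': at 1 ·f  ** P0@[64:64]
pos 65 'b': at 2 ·f
pos 66 'a': at 3  ** P0@[66:66]
pos 67 'c': at 4
pos 68 'c': at 5  ** P1@[65:68]
pos 69 'a': at 1 ·f  ** P0@[69:69]

Result: [[2,0],[5,0],[7,0],[9,1],[11,0],[13,1],[14,0],[16,0],[18,1],[19,0],[20,0],[22,0],[24,0],[26,1],[33,0],[34,0],[36,0],[38,1],[40,0],[42,1],[43,0],[44,0],[46,0],[52,0],[55,0],[57,1],[62,0],[64,0],[66,0],[68,1],[69,0]]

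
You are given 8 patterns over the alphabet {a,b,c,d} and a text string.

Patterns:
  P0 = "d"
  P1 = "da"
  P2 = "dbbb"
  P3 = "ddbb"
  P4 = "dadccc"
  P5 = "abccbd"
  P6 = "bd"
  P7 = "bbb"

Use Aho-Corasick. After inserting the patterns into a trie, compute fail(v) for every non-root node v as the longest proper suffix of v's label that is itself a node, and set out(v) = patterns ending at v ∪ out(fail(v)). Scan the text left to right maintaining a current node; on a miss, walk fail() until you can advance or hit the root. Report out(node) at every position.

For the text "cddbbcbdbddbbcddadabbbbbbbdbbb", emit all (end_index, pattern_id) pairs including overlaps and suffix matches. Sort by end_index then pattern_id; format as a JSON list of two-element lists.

Build:
Trie (insert patterns):
  0='ε' goto a→13 b→19 d→1
  1='d' goto a→2 b→3 d→6  ←P0
  2='da' goto d→9  ←P1
  3='db' goto b→4
  4='dbb' goto b→5
  5='dbbb' goto ·  ←P2
  6='dd' goto b→7
  7='ddb' goto b→8
  8='ddbb' goto ·  ←P3
  9='dad' goto c→10
  10='dadc' goto c→11
  11='dadcc' goto c→12
  12='dadccc' goto ·  ←P4
  13='a' goto b→14
  14='ab' goto c→15
  15='abc' goto c→16
  16='abcc' goto b→17
  17='abccb' goto d→18
  18='abccbd' goto ·  ←P5
  19='b' goto b→21 d→20
  20='bd' goto ·  ←P6
  21='bb' goto b→22
  22='bbb' goto ·  ←P7

Failure links (BFS by depth):
  n1('d'): parent n0 fail=0; on 'd' 0 → fail=0;  out {0}∪∅={0}
  n13('a'): parent n0 fail=0; on 'a' 0 → fail=0;  out ∅∪∅=∅
  n19('b'): parent n0 fail=0; on 'b' 0 → fail=0;  out ∅∪∅=∅
  n2('da'): parent n1 fail=0; on 'a' 0 → fail=13;  out {1}∪∅={1}
  n3('db'): parent n1 fail=0; on 'b' 0 → fail=19;  out ∅∪∅=∅
  n6('dd'): parent n1 fail=0; on 'd' 0 → fail=1;  out ∅∪{0}={0}
  n14('ab'): parent n13 fail=0; on 'b' 0 → fail=19;  out ∅∪∅=∅
  n20('bd'): parent n19 fail=0; on 'd' 0 → fail=1;  out {6}∪{0}={0,6}
  n21('bb'): parent n19 fail=0; on 'b' 0 → fail=19;  out ∅∪∅=∅
  n4('dbb'): parent n3 fail=19; on 'b' 19 → fail=21;  out ∅∪∅=∅
  n7('ddb'): parent n6 fail=1; on 'b' 1 → fail=3;  out ∅∪∅=∅
  n9('dad'): parent n2 fail=13; on 'd' 13→0 → fail=1;  out ∅∪{0}={0}
  n15('abc'): parent n14 fail=19; on 'c' 19→0 → fail=0;  out ∅∪∅=∅
  n22('bbb'): parent n21 fail=19; on 'b' 19 → fail=21;  out {7}∪∅={7}
  n5('dbbb'): parent n4 fail=21; on 'b' 21 → fail=22;  out {2}∪{7}={2,7}
  n8('ddbb'): parent n7 fail=3; on 'b' 3 → fail=4;  out {3}∪∅={3}
  n10('dadc'): parent n9 fail=1; on 'c' 1→0 → fail=0;  out ∅∪∅=∅
  n16('abcc'): parent n15 fail=0; on 'c' 0 → fail=0;  out ∅∪∅=∅
  n11('dadcc'): parent n10 fail=0; on 'c' 0 → fail=0;  out ∅∪∅=∅
  n17('abccb'): parent n16 fail=0; on 'b' 0 → fail=19;  out ∅∪∅=∅
  n12('dadccc'): parent n11 fail=0; on 'c' 0 → fail=0;  out {4}∪∅={4}
  n18('abccbd'): parent n17 fail=19; on 'd' 19 → fail=20;  out {5}∪{0,6}={0,5,6}

Scan:
[0] read 'c'  n0⇒n0
[1] read 'd'  n0⇒n1  → match P0@[1:1]
[2] read 'd'  n1⇒n6  → match P0@[2:2]
[3] read 'b'  n6⇒n7
[4] read 'b'  n7⇒n8  → match P3@[1:4]
[5] read 'c'  n8⇒n0 (via fail)
[6] read 'b'  n0⇒n19
[7] read 'd'  n19⇒n20  → match P0@[7:7],P6@[6:7]
[8] read 'b'  n20⇒n3 (via fail)
[9] read 'd'  n3⇒n20 (via fail)  → match P0@[9:9],P6@[8:9]
[10] read 'd'  n20⇒n6 (via fail)  → match P0@[10:10]
[11] read 'b'  n6⇒n7
[12] read 'b'  n7⇒n8  → match P3@[9:12]
[13] read 'c'  n8⇒n0 (via fail)
[14] read 'd'  n0⇒n1  → match P0@[14:14]
[15] read 'd'  n1⇒n6  → match P0@[15:15]
[16] read 'a'  n6⇒n2 (via fail)  → match P1@[15:16]
[17] read 'd'  n2⇒n9  → match P0@[17:17]
[18] read 'a'  n9⇒n2 (via fail)  → match P1@[17:18]
[19] read 'b'  n2⇒n14 (via fail)
[20] read 'b'  n14⇒n21 (via fail)
[21] read 'b'  n21⇒n22  → match P7@[19:21]
[22] read 'b'  n22⇒n22 (via fail)  → match P7@[20:22]
[23] read 'b'  n22⇒n22 (via fail)  → match P7@[21:23]
[24] read 'b'  n22⇒n22 (via fail)  → match P7@[22:24]
[25] read 'b'  n22⇒n22 (via fail)  → match P7@[23:25]
[26] read 'd'  n22⇒n20 (via fail)  → match P0@[26:26],P6@[25:26]
[27] read 'b'  n20⇒n3 (via fail)
[28] read 'b'  n3⇒n4
[29] read 'b'  n4⇒n5  → match P2@[26:29],P7@[27:29]

Matches: [[1,0],[2,0],[4,3],[7,0],[7,6],[9,0],[9,6],[10,0],[12,3],[14,0],[15,0],[16,1],[17,0],[18,1],[21,7],[22,7],[23,7],[24,7],[25,7],[26,0],[26,6],[29,2],[29,7]]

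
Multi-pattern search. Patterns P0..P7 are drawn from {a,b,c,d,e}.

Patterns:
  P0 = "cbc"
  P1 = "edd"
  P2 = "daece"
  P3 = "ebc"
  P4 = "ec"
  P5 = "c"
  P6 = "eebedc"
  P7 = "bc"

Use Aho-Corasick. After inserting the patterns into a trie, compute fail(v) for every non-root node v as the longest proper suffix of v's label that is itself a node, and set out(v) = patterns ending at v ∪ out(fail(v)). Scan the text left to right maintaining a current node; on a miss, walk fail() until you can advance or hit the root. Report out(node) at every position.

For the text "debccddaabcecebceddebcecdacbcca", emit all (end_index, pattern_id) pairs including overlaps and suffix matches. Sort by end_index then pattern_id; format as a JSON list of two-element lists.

Build:
Trie (insert patterns):
  n0 'ε': b→20 c→1 d→7 e→4
  n1 'c': b→2  ←P5
  n2 'cb': c→3
  n3 'cbc': ·  ←P0
  n4 'e': b→12 c→14 d→5 e→15
  n5 'ed': d→6
  n6 'edd': ·  ←P1
  n7 'd': a→8
  n8 'da': e→9
  n9 'dae': c→10
  n10 'daec': e→11
  n11 'daece': ·  ←P2
  n12 'eb': c→13
  n13 'ebc': ·  ←P3
  n14 'ec': ·  ←P4
  n15 'ee': b→16
  n16 'eeb': e→17
  n17 'eebe': d→18
  n18 'eebed': c→19
  n19 'eebedc': ·  ←P6
  n20 'b': c→21
  n21 'bc': ·  ←P7

Failure links (BFS by depth):
  n1('c'): parent n0 fail=0; on 'c' 0 → fail=0;  out {5}∪∅={5}
  n4('e'): parent n0 fail=0; on 'e' 0 → fail=0;  out ∅∪∅=∅
  n7('d'): parent n0 fail=0; on 'd' 0 → fail=0;  out ∅∪∅=∅
  n20('b'): parent n0 fail=0; on 'b' 0 → fail=0;  out ∅∪∅=∅
  n2('cb'): parent n1 fail=0; on 'b' 0 → fail=20;  out ∅∪∅=∅
  n5('ed'): parent n4 fail=0; on 'd' 0 → fail=7;  out ∅∪∅=∅
  n8('da'): parent n7 fail=0; on 'a' 0 → fail=0;  out ∅∪∅=∅
  n12('eb'): parent n4 fail=0; on 'b' 0 → fail=20;  out ∅∪∅=∅
  n14('ec'): parent n4 fail=0; on 'c' 0 → fail=1;  out {4}∪{5}={4,5}
  n15('ee'): parent n4 fail=0; on 'e' 0 → fail=4;  out ∅∪∅=∅
  n21('bc'): parent n20 fail=0; on 'c' 0 → fail=1;  out {7}∪{5}={5,7}
  n3('cbc'): parent n2 fail=20; on 'c' 20 → fail=21;  out {0}∪{5,7}={0,5,7}
  n6('edd'): parent n5 fail=7; on 'd' 7→0 → fail=7;  out {1}∪∅={1}
  n9('dae'): parent n8 fail=0; on 'e' 0 → fail=4;  out ∅∪∅=∅
  n13('ebc'): parent n12 fail=20; on 'c' 20 → fail=21;  out {3}∪{5,7}={3,5,7}
  n16('eeb'): parent n15 fail=4; on 'b' 4 → fail=12;  out ∅∪∅=∅
  n10('daec'): parent n9 fail=4; on 'c' 4 → fail=14;  out ∅∪{4,5}={4,5}
  n17('eebe'): parent n16 fail=12; on 'e' 12→20→0 → fail=4;  out ∅∪∅=∅
  n11('daece'): parent n10 fail=14; on 'e' 14→1→0 → fail=4;  out {2}∪∅={2}
  n18('eebed'): parent n17 fail=4; on 'd' 4 → fail=5;  out ∅∪∅=∅
  n19('eebedc'): parent n18 fail=5; on 'c' 5→7→0 → fail=1;  out {6}∪{5}={5,6}

Scan:
pos 0 'd': at 7
pos 1 'e': at 4 (fail-walked)
pos 2 'b': at 12
pos 3 'c': at 13  emit P3@[1:3],P5@[3:3],P7@[2:3]
pos 4 'c': at 1 (fail-walked)  emit P5@[4:4]
pos 5 'd': at 7 (fail-walked)
pos 6 'd': at 7 (fail-walked)
pos 7 'a': at 8
pos 8 'a': at 0 (fail-walked)
pos 9 'b': at 20
pos 10 'c': at 21  emit P5@[10:10],P7@[9:10]
pos 11 'e': at 4 (fail-walked)
pos 12 'c': at 14  emit P4@[11:12],P5@[12:12]
pos 13 'e': at 4 (fail-walked)
pos 14 'b': at 12
pos 15 'c': at 13  emit P3@[13:15],P5@[15:15],P7@[14:15]
pos 16 'e': at 4 (fail-walked)
pos 17 'd': at 5
pos 18 'd': at 6  emit P1@[16:18]
pos 19 'e': at 4 (fail-walked)
pos 20 'b': at 12
pos 21 'c': at 13  emit P3@[19:21],P5@[21:21],P7@[20:21]
pos 22 'e': at 4 (fail-walked)
pos 23 'c': at 14  emit P4@[22:23],P5@[23:23]
pos 24 'd': at 7 (fail-walked)
pos 25 'a': at 8
pos 26 'c': at 1 (fail-walked)  emit P5@[26:26]
pos 27 'b': at 2
pos 28 'c': at 3  emit P0@[26:28],P5@[28:28],P7@[27:28]
pos 29 'c': at 1 (fail-walked)  emit P5@[29:29]
pos 30 'a': at 0 (fail-walked)

Matches: [[3,3],[3,5],[3,7],[4,5],[10,5],[10,7],[12,4],[12,5],[15,3],[15,5],[15,7],[18,1],[21,3],[21,5],[21,7],[23,4],[23,5],[26,5],[28,0],[28,5],[28,7],[29,5]]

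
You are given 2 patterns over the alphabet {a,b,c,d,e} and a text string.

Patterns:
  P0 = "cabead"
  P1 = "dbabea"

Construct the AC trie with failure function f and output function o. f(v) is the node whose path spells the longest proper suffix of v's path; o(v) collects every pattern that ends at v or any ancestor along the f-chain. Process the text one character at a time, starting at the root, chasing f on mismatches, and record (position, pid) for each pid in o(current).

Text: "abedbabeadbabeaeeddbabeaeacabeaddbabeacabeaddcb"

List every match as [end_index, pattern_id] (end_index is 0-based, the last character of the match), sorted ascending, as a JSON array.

Build:
Trie nodes:
  n0 'ε': c→1 d→7
  n1 'c': a→2
  n2 'ca': b→3
  n3 'cab': e→4
  n4 'cabe': a→5
  n5 'cabea': d→6
  n6 'cabead': ·  [P0 ends]
  n7 'd': b→8
  n8 'db': a→9
  n9 'dba': b→10
  n10 'dbab': e→11
  n11 'dbabe': a→12
  n12 'dbabea': ·  [P1 ends]

Failure links (BFS by depth):
  fail(1) 'c': from fail(0)=0 chase 'c': 0 ⇒ 0;  out=∅∪out(0)=∅
  fail(7) 'd': from fail(0)=0 chase 'd': 0 ⇒ 0;  out=∅∪out(0)=∅
  fail(2) 'ca': from fail(1)=0 chase 'a': 0 ⇒ 0;  out=∅∪out(0)=∅
  fail(8) 'db': from fail(7)=0 chase 'b': 0 ⇒ 0;  out=∅∪out(0)=∅
  fail(3) 'cab': from fail(2)=0 chase 'b': 0 ⇒ 0;  out=∅∪out(0)=∅
  fail(9) 'dba': from fail(8)=0 chase 'a': 0 ⇒ 0;  out=∅∪out(0)=∅
  fail(4) 'cabe': from fail(3)=0 chase 'e': 0 ⇒ 0;  out=∅∪out(0)=∅
  fail(10) 'dbab': from fail(9)=0 chase 'b': 0 ⇒ 0;  out=∅∪out(0)=∅
  fail(5) 'cabea': from fail(4)=0 chase 'a': 0 ⇒ 0;  out=∅∪out(0)=∅
  fail(11) 'dbabe': from fail(10)=0 chase 'e': 0 ⇒ 0;  out=∅∪out(0)=∅
  fail(6) 'cabead': from fail(5)=0 chase 'd': 0 ⇒ 7;  out={0}∪out(7)={0}
  fail(12) 'dbabea': from fail(11)=0 chase 'a': 0 ⇒ 0;  out={1}∪out(0)={1}

Run:
i=0 'a': node 0→0
i=1 'b': node 0→0
i=2 'e': node 0→0
i=3 'd': node 0→7
i=4 'b': node 7→8
i=5 'a': node 8→9
i=6 'b': node 9→10
i=7 'e': node 10→11
i=8 'a': node 11→12  → match P1@[3:8]
i=9 'd': node 12→7 (via fail)
i=10 'b': node 7→8
i=11 'a': node 8→9
i=12 'b': node 9→10
i=13 'e': node 10→11
i=14 'a': node 11→12  → match P1@[9:14]
i=15 'e': node 12→0 (via fail)
i=16 'e': node 0→0
i=17 'd': node 0→7
i=18 'd': node 7→7 (via fail)
i=19 'b': node 7→8
i=20 'a': node 8→9
i=21 'b': node 9→10
i=22 'e': node 10→11
i=23 'a': node 11→12  → match P1@[18:23]
i=24 'e': node 12→0 (via fail)
i=25 'a': node 0→0
i=26 'c': node 0→1
i=27 'a': node 1→2
i=28 'b': node 2→3
i=29 'e': node 3→4
i=30 'a': node 4→5
i=31 'd': node 5→6  → match P0@[26:31]
i=32 'd': node 6→7 (via fail)
i=33 'b': node 7→8
i=34 'a': node 8→9
i=35 'b': node 9→10
i=36 'e': node 10→11
i=37 'a': node 11→12  → match P1@[32:37]
i=38 'c': node 12→1 (via fail)
i=39 'a': node 1→2
i=40 'b': node 2→3
i=41 'e': node 3→4
i=42 'a': node 4→5
i=43 'd': node 5→6  → match P0@[38:43]
i=44 'd': node 6→7 (via fail)
i=45 'c': node 7→1 (via fail)
i=46 'b': node 1→0 (via fail)

Result: [[8,1],[14,1],[23,1],[31,0],[37,1],[43,0]]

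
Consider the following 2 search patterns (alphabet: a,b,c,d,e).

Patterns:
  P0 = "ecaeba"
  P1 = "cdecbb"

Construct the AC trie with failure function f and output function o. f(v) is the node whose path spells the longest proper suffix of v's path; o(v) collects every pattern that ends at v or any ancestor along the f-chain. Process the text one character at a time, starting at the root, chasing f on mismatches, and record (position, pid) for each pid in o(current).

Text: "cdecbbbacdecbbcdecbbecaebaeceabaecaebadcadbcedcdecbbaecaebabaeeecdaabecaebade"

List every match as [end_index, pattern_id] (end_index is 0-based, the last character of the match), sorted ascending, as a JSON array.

Build:
Trie nodes:
  n0 'ε': c→7 e→1
  n1 'e': c→2
  n2 'ec': a→3
  n3 'eca': e→4
  n4 'ecae': b→5
  n5 'ecaeb': a→6
  n6 'ecaeba': ·  [P0 ends]
  n7 'c': d→8
  n8 'cd': e→9
  n9 'cde': c→10
  n10 'cdec': b→11
  n11 'cdecb': b→12
  n12 'cdecbb': ·  [P1 ends]

BFS fail/out derivation:
  fail(1) 'e': from fail(0)=0 chase 'e': 0 ⇒ 0;  out=∅∪out(0)=∅
  fail(7) 'c': from fail(0)=0 chase 'c': 0 ⇒ 0;  out=∅∪out(0)=∅
  fail(2) 'ec': from fail(1)=0 chase 'c': 0 ⇒ 7;  out=∅∪out(7)=∅
  fail(8) 'cd': from fail(7)=0 chase 'd': 0 ⇒ 0;  out=∅∪out(0)=∅
  fail(3) 'eca': from fail(2)=7 chase 'a': 7→0 ⇒ 0;  out=∅∪out(0)=∅
  fail(9) 'cde': from fail(8)=0 chase 'e': 0 ⇒ 1;  out=∅∪out(1)=∅
  fail(4) 'ecae': from fail(3)=0 chase 'e': 0 ⇒ 1;  out=∅∪out(1)=∅
  fail(10) 'cdec': from fail(9)=1 chase 'c': 1 ⇒ 2;  out=∅∪out(2)=∅
  fail(5) 'ecaeb': from fail(4)=1 chase 'b': 1→0 ⇒ 0;  out=∅∪out(0)=∅
  fail(11) 'cdecb': from fail(10)=2 chase 'b': 2→7→0 ⇒ 0;  out=∅∪out(0)=∅
  fail(6) 'ecaeba': from fail(5)=0 chase 'a': 0 ⇒ 0;  out={0}∪out(0)={0}
  fail(12) 'cdecbb': from fail(11)=0 chase 'b': 0 ⇒ 0;  out={1}∪out(0)={1}

Text stream:
pos 0 'c': at 7
pos 1 'd': at 8
pos 2 'e': at 9
pos 3 'c': at 10
pos 4 'b': at 11
pos 5 'b': at 12  → match P1@[0:5]
pos 6 'b': at 0 (via fail)
pos 7 'a': at 0
pos 8 'c': at 7
pos 9 'd': at 8
pos 10 'e': at 9
pos 11 'c': at 10
pos 12 'b': at 11
pos 13 'b': at 12  → match P1@[8:13]
pos 14 'c': at 7 (via fail)
pos 15 'd': at 8
pos 16 'e': at 9
pos 17 'c': at 10
pos 18 'b': at 11
pos 19 'b': at 12  → match P1@[14:19]
pos 20 'e': at 1 (via fail)
pos 21 'c': at 2
pos 22 'a': at 3
pos 23 'e': at 4
pos 24 'b': at 5
pos 25 'a': at 6  → match P0@[20:25]
pos 26 'e': at 1 (via fail)
pos 27 'c': at 2
pos 28 'e': at 1 (via fail)
pos 29 'a': at 0 (via fail)
pos 30 'b': at 0
pos 31 'a': at 0
pos 32 'e': at 1
pos 33 'c': at 2
pos 34 'a': at 3
pos 35 'e': at 4
pos 36 'b': at 5
pos 37 'a': at 6  → match P0@[32:37]
pos 38 'd': at 0 (via fail)
pos 39 'c': at 7
pos 40 'a': at 0 (via fail)
pos 41 'd': at 0
pos 42 'b': at 0
pos 43 'c': at 7
pos 44 'e': at 1 (via fail)
pos 45 'd': at 0 (via fail)
pos 46 'c': at 7
pos 47 'd': at 8
pos 48 'e': at 9
pos 49 'c': at 10
pos 50 'b': at 11
pos 51 'b': at 12  → match P1@[46:51]
pos 52 'a': at 0 (via fail)
pos 53 'e': at 1
pos 54 'c': at 2
pos 55 'a': at 3
pos 56 'e': at 4
pos 57 'b': at 5
pos 58 'a': at 6  → match P0@[53:58]
pos 59 'b': at 0 (via fail)
pos 60 'a': at 0
pos 61 'e': at 1
pos 62 'e': at 1 (via fail)
pos 63 'e': at 1 (via fail)
pos 64 'c': at 2
pos 65 'd': at 8 (via fail)
pos 66 'a': at 0 (via fail)
pos 67 'a': at 0
pos 68 'b': at 0
pos 69 'e': at 1
pos 70 'c': at 2
pos 71 'a': at 3
pos 72 'e': at 4
pos 73 'b': at 5
pos 74 'a': at 6  → match P0@[69:74]
pos 75 'd': at 0 (via fail)
pos 76 'e': at 1

Matches: [[5,1],[13,1],[19,1],[25,0],[37,0],[51,1],[58,0],[74,0]]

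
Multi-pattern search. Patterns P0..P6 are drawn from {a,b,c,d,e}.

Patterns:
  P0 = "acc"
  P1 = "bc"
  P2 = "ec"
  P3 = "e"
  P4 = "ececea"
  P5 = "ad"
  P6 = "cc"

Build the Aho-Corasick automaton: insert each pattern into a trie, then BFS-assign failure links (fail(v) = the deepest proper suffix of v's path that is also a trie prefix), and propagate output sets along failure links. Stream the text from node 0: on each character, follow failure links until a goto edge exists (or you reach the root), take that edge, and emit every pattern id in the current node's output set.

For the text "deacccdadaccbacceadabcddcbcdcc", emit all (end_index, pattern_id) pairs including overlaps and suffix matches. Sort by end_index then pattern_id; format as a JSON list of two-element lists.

Build:
Trie nodes:
  0='ε' goto a→1 b→4 c→13 e→6
  1='a' goto c→2 d→12
  2='ac' goto c→3
  3='acc' goto ·  [P0 ends]
  4='b' goto c→5
  5='bc' goto ·  [P1 ends]
  6='e' goto c→7  [P3 ends]
  7='ec' goto e→8  [P2 ends]
  8='ece' goto c→9
  9='ecec' goto e→10
  10='ecece' goto a→11
  11='ececea' goto ·  [P4 ends]
  12='ad' goto ·  [P5 ends]
  13='c' goto c→14
  14='cc' goto ·  [P6 ends]

BFS fail/out derivation:
  fail(1) 'a': from fail(0)=0 chase 'a': 0 ⇒ 0;  out=∅∪out(0)=∅
  fail(4) 'b': from fail(0)=0 chase 'b': 0 ⇒ 0;  out=∅∪out(0)=∅
  fail(6) 'e': from fail(0)=0 chase 'e': 0 ⇒ 0;  out={3}∪out(0)={3}
  fail(13) 'c': from fail(0)=0 chase 'c': 0 ⇒ 0;  out=∅∪out(0)=∅
  fail(2) 'ac': from fail(1)=0 chase 'c': 0 ⇒ 13;  out=∅∪out(13)=∅
  fail(5) 'bc': from fail(4)=0 chase 'c': 0 ⇒ 13;  out={1}∪out(13)={1}
  fail(7) 'ec': from fail(6)=0 chase 'c': 0 ⇒ 13;  out={2}∪out(13)={2}
  fail(12) 'ad': from fail(1)=0 chase 'd': 0 ⇒ 0;  out={5}∪out(0)={5}
  fail(14) 'cc': from fail(13)=0 chase 'c': 0 ⇒ 13;  out={6}∪out(13)={6}
  fail(3) 'acc': from fail(2)=13 chase 'c': 13 ⇒ 14;  out={0}∪out(14)={0,6}
  fail(8) 'ece': from fail(7)=13 chase 'e': 13→0 ⇒ 6;  out=∅∪out(6)={3}
  fail(9) 'ecec': from fail(8)=6 chase 'c': 6 ⇒ 7;  out=∅∪out(7)={2}
  fail(10) 'ecece': from fail(9)=7 chase 'e': 7 ⇒ 8;  out=∅∪out(8)={3}
  fail(11) 'ececea': from fail(10)=8 chase 'a': 8→6→0 ⇒ 1;  out={4}∪out(1)={4}

Run:
i=0 'd': node 0→0
i=1 'e': node 0→6  → match P3@[1:1]
i=2 'a': node 6→1 (fail-walked)
i=3 'c': node 1→2
i=4 'c': node 2→3  → match P0@[2:4],P6@[3:4]
i=5 'c': node 3→14 (fail-walked)  → match P6@[4:5]
i=6 'd': node 14→0 (fail-walked)
i=7 'a': node 0→1
i=8 'd': node 1→12  → match P5@[7:8]
i=9 'a': node 12→1 (fail-walked)
i=10 'c': node 1→2
i=11 'c': node 2→3  → match P0@[9:11],P6@[10:11]
i=12 'b': node 3→4 (fail-walked)
i=13 'a': node 4→1 (fail-walked)
i=14 'c': node 1→2
i=15 'c': node 2→3  → match P0@[13:15],P6@[14:15]
i=16 'e': node 3→6 (fail-walked)  → match P3@[16:16]
i=17 'a': node 6→1 (fail-walked)
i=18 'd': node 1→12  → match P5@[17:18]
i=19 'a': node 12→1 (fail-walked)
i=20 'b': node 1→4 (fail-walked)
i=21 'c': node 4→5  → match P1@[20:21]
i=22 'd': node 5→0 (fail-walked)
i=23 'd': node 0→0
i=24 'c': node 0→13
i=25 'b': node 13→4 (fail-walked)
i=26 'c': node 4→5  → match P1@[25:26]
i=27 'd': node 5→0 (fail-walked)
i=28 'c': node 0→13
i=29 'c': node 13→14  → match P6@[28:29]

All matches (sorted): [[1,3],[4,0],[4,6],[5,6],[8,5],[11,0],[11,6],[15,0],[15,6],[16,3],[18,5],[21,1],[26,1],[29,6]]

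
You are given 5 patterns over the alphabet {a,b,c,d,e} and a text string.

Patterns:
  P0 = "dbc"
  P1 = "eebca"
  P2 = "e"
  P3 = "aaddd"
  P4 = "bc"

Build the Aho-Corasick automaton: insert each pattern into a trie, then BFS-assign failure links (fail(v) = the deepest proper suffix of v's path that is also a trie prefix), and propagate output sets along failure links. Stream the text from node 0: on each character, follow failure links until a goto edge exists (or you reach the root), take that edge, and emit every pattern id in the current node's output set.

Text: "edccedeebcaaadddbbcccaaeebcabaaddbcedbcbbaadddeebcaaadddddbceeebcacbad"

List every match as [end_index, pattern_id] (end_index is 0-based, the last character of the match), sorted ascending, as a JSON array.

Build:
Trie nodes:
  n0 'ε': a→9 b→14 d→1 e→4
  n1 'd': b→2
  n2 'db': c→3
  n3 'dbc': ·  [P0 ends]
  n4 'e': e→5  [P2 ends]
  n5 'ee': b→6
  n6 'eeb': c→7
  n7 'eebc': a→8
  n8 'eebca': ·  [P1 ends]
  n9 'a': a→10
  n10 'aa': d→11
  n11 'aad': d→12
  n12 'aadd': d→13
  n13 'aaddd': ·  [P3 ends]
  n14 'b': c→15
  n15 'bc': ·  [P4 ends]

Failure links (BFS by depth):
  n1('d'): parent n0 fail=0; on 'd' 0 → fail=0;  out ∅∪∅=∅
  n4('e'): parent n0 fail=0; on 'e' 0 → fail=0;  out {2}∪∅={2}
  n9('a'): parent n0 fail=0; on 'a' 0 → fail=0;  out ∅∪∅=∅
  n14('b'): parent n0 fail=0; on 'b' 0 → fail=0;  out ∅∪∅=∅
  n2('db'): parent n1 fail=0; on 'b' 0 → fail=14;  out ∅∪∅=∅
  n5('ee'): parent n4 fail=0; on 'e' 0 → fail=4;  out ∅∪{2}={2}
  n10('aa'): parent n9 fail=0; on 'a' 0 → fail=9;  out ∅∪∅=∅
  n15('bc'): parent n14 fail=0; on 'c' 0 → fail=0;  out {4}∪∅={4}
  n3('dbc'): parent n2 fail=14; on 'c' 14 → fail=15;  out {0}∪{4}={0,4}
  n6('eeb'): parent n5 fail=4; on 'b' 4→0 → fail=14;  out ∅∪∅=∅
  n11('aad'): parent n10 fail=9; on 'd' 9→0 → fail=1;  out ∅∪∅=∅
  n7('eebc'): parent n6 fail=14; on 'c' 14 → fail=15;  out ∅∪{4}={4}
  n12('aadd'): parent n11 fail=1; on 'd' 1→0 → fail=1;  out ∅∪∅=∅
  n8('eebca'): parent n7 fail=15; on 'a' 15→0 → fail=9;  out {1}∪∅={1}
  n13('aaddd'): parent n12 fail=1; on 'd' 1→0 → fail=1;  out {3}∪∅={3}

Text stream:
[0] read 'e'  n0⇒n4  → match P2@[0:0]
[1] read 'd'  n4⇒n1 (via fail)
[2] read 'c'  n1⇒n0 (via fail)
[3] read 'c'  n0⇒n0
[4] read 'e'  n0⇒n4  → match P2@[4:4]
[5] read 'd'  n4⇒n1 (via fail)
[6] read 'e'  n1⇒n4 (via fail)  → match P2@[6:6]
[7] read 'e'  n4⇒n5  → match P2@[7:7]
[8] read 'b'  n5⇒n6
[9] read 'c'  n6⇒n7  → match P4@[8:9]
[10] read 'a'  n7⇒n8  → match P1@[6:10]
[11] read 'a'  n8⇒n10 (via fail)
[12] read 'a'  n10⇒n10 (via fail)
[13] read 'd'  n10⇒n11
[14] read 'd'  n11⇒n12
[15] read 'd'  n12⇒n13  → match P3@[11:15]
[16] read 'b'  n13⇒n2 (via fail)
[17] read 'b'  n2⇒n14 (via fail)
[18] read 'c'  n14⇒n15  → match P4@[17:18]
[19] read 'c'  n15⇒n0 (via fail)
[20] read 'c'  n0⇒n0
[21] read 'a'  n0⇒n9
[22] read 'a'  n9⇒n10
[23] read 'e'  n10⇒n4 (via fail)  → match P2@[23:23]
[24] read 'e'  n4⇒n5  → match P2@[24:24]
[25] read 'b'  n5⇒n6
[26] read 'c'  n6⇒n7  → match P4@[25:26]
[27] read 'a'  n7⇒n8  → match P1@[23:27]
[28] read 'b'  n8⇒n14 (via fail)
[29] read 'a'  n14⇒n9 (via fail)
[30] read 'a'  n9⇒n10
[31] read 'd'  n10⇒n11
[32] read 'd'  n11⇒n12
[33] read 'b'  n12⇒n2 (via fail)
[34] read 'c'  n2⇒n3  → match P0@[32:34],P4@[33:34]
[35] read 'e'  n3⇒n4 (via fail)  → match P2@[35:35]
[36] read 'd'  n4⇒n1 (via fail)
[37] read 'b'  n1⇒n2
[38] read 'c'  n2⇒n3  → match P0@[36:38],P4@[37:38]
[39] read 'b'  n3⇒n14 (via fail)
[40] read 'b'  n14⇒n14 (via fail)
[41] read 'a'  n14⇒n9 (via fail)
[42] read 'a'  n9⇒n10
[43] read 'd'  n10⇒n11
[44] read 'd'  n11⇒n12
[45] read 'd'  n12⇒n13  → match P3@[41:45]
[46] read 'e'  n13⇒n4 (via fail)  → match P2@[46:46]
[47] read 'e'  n4⇒n5  → match P2@[47:47]
[48] read 'b'  n5⇒n6
[49] read 'c'  n6⇒n7  → match P4@[48:49]
[50] read 'a'  n7⇒n8  → match P1@[46:50]
[51] read 'a'  n8⇒n10 (via fail)
[52] read 'a'  n10⇒n10 (via fail)
[53] read 'd'  n10⇒n11
[54] read 'd'  n11⇒n12
[55] read 'd'  n12⇒n13  → match P3@[51:55]
[56] read 'd'  n13⇒n1 (via fail)
[57] read 'd'  n1⇒n1 (via fail)
[58] read 'b'  n1⇒n2
[59] read 'c'  n2⇒n3  → match P0@[57:59],P4@[58:59]
[60] read 'e'  n3⇒n4 (via fail)  → match P2@[60:60]
[61] read 'e'  n4⇒n5  → match P2@[61:61]
[62] read 'e'  n5⇒n5 (via fail)  → match P2@[62:62]
[63] read 'b'  n5⇒n6
[64] read 'c'  n6⇒n7  → match P4@[63:64]
[65] read 'a'  n7⇒n8  → match P1@[61:65]
[66] read 'c'  n8⇒n0 (via fail)
[67] read 'b'  n0⇒n14
[68] read 'a'  n14⇒n9 (via fail)
[69] read 'd'  n9⇒n1 (via fail)

Matches: [[0,2],[4,2],[6,2],[7,2],[9,4],[10,1],[15,3],[18,4],[23,2],[24,2],[26,4],[27,1],[34,0],[34,4],[35,2],[38,0],[38,4],[45,3],[46,2],[47,2],[49,4],[50,1],[55,3],[59,0],[59,4],[60,2],[61,2],[62,2],[64,4],[65,1]]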